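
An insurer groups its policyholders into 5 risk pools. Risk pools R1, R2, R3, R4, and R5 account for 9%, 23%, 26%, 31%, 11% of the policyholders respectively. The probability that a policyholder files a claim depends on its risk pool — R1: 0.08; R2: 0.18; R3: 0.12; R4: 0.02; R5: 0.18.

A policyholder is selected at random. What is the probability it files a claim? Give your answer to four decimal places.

P(C) = P(C|R1)·P(R1) + P(C|R2)·P(R2) + P(C|R3)·P(R3) + P(C|R4)·P(R4) + P(C|R5)·P(R5)
      = 0.08·0.09 + 0.18·0.23 + 0.12·0.26 + 0.02·0.31 + 0.18·0.11
      = 0.0072 + 0.0414 + 0.0312 + 0.0062 + 0.0198 = 0.1058

0.1058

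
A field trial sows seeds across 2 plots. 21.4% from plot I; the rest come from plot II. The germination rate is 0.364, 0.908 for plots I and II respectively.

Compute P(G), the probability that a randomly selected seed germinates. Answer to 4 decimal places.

0.7916

P(II) = 1 − (0.214) = 0.786.
By the law of total probability,
P(G) = P(G|I)·P(I) + P(G|II)·P(II)
      = 0.364·0.214 + 0.908·0.786
      = 0.077896 + 0.713688 = 0.791584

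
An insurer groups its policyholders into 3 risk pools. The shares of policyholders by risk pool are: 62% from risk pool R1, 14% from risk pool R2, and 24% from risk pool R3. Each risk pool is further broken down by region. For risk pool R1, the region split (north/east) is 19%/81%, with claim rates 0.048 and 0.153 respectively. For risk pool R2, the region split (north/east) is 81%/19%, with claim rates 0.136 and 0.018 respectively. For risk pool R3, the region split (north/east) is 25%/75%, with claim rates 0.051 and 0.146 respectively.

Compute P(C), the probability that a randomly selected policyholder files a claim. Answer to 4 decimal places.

0.1277

P(C|R1) = 0.19·0.048 + 0.81·0.153 = 0.00912 + 0.12393 = 0.13305
P(C|R2) = 0.81·0.136 + 0.19·0.018 = 0.11016 + 0.00342 = 0.11358
P(C|R3) = 0.25·0.051 + 0.75·0.146 = 0.01275 + 0.1095 = 0.12225
By total probability over the outer partition,
P(C) = 0.62·0.13305 + 0.14·0.11358 + 0.24·0.12225
      = 0.082491 + 0.0159012 + 0.02934 = 0.1277322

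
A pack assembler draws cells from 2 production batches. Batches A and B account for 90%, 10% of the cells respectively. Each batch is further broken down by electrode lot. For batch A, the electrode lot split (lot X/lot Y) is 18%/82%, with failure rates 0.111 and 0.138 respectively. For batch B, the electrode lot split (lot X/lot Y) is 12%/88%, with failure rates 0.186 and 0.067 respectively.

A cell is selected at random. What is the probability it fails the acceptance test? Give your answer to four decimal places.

P(F|A) = 0.18·0.111 + 0.82·0.138 = 0.01998 + 0.11316 = 0.13314
P(F|B) = 0.12·0.186 + 0.88·0.067 = 0.02232 + 0.05896 = 0.08128
By total probability over the outer partition,
P(F) = 0.9·0.13314 + 0.1·0.08128
      = 0.119826 + 0.008128 = 0.127954

0.1280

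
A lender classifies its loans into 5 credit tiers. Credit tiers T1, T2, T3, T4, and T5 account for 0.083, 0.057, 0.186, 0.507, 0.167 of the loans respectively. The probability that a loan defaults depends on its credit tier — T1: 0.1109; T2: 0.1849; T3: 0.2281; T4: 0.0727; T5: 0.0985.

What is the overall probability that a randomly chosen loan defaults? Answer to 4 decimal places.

P(D) ≈ 0.1155

By the law of total probability,
P(D) = P(D|T1)·P(T1) + P(D|T2)·P(T2) + P(D|T3)·P(T3) + P(D|T4)·P(T4) + P(D|T5)·P(T5)
      = 0.1109·0.083 + 0.1849·0.057 + 0.2281·0.186 + 0.0727·0.507 + 0.0985·0.167
      = 0.0092047 + 0.0105393 + 0.0424266 + 0.0368589 + 0.0164495 = 0.115479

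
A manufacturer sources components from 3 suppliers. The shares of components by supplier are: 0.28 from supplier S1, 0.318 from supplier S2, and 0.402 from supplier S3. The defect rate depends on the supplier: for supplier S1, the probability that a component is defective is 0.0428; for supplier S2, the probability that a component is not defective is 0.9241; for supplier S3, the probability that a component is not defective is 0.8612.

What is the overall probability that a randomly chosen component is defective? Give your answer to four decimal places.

P(D) ≈ 0.0919

P(D|S2) = 1 − 0.9241 = 0.0759.
P(D|S3) = 1 − 0.8612 = 0.1388.
P(D) = P(D|S1)·P(S1) + P(D|S2)·P(S2) + P(D|S3)·P(S3)
      = 0.0428·0.28 + 0.0759·0.318 + 0.1388·0.402
      = 0.011984 + 0.0241362 + 0.0557976 = 0.0919178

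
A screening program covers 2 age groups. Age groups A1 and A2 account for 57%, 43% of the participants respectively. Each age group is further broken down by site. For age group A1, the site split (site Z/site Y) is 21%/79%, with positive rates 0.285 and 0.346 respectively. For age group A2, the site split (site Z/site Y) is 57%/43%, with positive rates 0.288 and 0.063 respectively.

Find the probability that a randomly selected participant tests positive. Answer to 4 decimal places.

P(T|A1) = 0.21·0.285 + 0.79·0.346 = 0.05985 + 0.27334 = 0.33319
P(T|A2) = 0.57·0.288 + 0.43·0.063 = 0.16416 + 0.02709 = 0.19125
Then overall,
P(T) = 0.57·0.33319 + 0.43·0.19125
      = 0.1899183 + 0.0822375 = 0.2721558

P(T) ≈ 0.2722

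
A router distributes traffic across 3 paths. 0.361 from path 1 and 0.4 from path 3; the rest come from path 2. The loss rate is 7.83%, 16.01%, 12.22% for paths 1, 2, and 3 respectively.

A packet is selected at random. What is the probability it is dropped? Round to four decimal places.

0.1154

P(2) = 1 − (0.361 + 0.4) = 0.239.
P(L) = P(L|1)·P(1) + P(L|2)·P(2) + P(L|3)·P(3)
      = 0.0783·0.361 + 0.1601·0.239 + 0.1222·0.4
      = 0.0282663 + 0.0382639 + 0.04888 = 0.1154102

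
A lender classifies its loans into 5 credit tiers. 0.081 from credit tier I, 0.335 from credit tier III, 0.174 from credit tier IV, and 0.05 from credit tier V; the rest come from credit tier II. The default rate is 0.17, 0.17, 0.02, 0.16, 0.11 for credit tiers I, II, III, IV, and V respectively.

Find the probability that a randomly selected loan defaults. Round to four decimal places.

P(II) = 1 − (0.081 + 0.335 + 0.174 + 0.05) = 0.36.
Using total probability over the partition,
P(D) = P(D|I)·P(I) + P(D|II)·P(II) + P(D|III)·P(III) + P(D|IV)·P(IV) + P(D|V)·P(V)
      = 0.17·0.081 + 0.17·0.36 + 0.02·0.335 + 0.16·0.174 + 0.11·0.05
      = 0.01377 + 0.0612 + 0.0067 + 0.02784 + 0.0055 = 0.11501

P(D) ≈ 0.1150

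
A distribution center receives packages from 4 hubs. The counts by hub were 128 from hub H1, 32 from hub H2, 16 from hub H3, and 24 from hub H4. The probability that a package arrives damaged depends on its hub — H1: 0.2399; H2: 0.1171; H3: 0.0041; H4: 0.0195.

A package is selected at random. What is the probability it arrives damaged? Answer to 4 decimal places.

P(D) ≈ 0.1749

Total: 128 + 32 + 16 + 24 = 200.
P(H1) = 128/200 = 0.64. P(H2) = 32/200 = 0.16. P(H3) = 16/200 = 0.08. P(H4) = 24/200 = 0.12.
P(D) = P(D|H1)·P(H1) + P(D|H2)·P(H2) + P(D|H3)·P(H3) + P(D|H4)·P(H4)
      = 0.2399·0.64 + 0.1171·0.16 + 0.0041·0.08 + 0.0195·0.12
      = 0.153536 + 0.018736 + 0.000328 + 0.00234 = 0.17494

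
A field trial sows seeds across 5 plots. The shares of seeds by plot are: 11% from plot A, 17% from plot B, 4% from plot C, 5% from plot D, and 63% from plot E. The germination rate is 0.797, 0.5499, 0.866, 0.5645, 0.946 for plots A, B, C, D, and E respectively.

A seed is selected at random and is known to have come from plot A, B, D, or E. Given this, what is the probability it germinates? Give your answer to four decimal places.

Let S = {A, B, D, E}.
P(S) = 0.11 + 0.17 + 0.05 + 0.63 = 0.96.
P(G ∩ S) = 0.797·0.11 + 0.5499·0.17 + 0.5645·0.05 + 0.946·0.63 = 0.08767 + 0.093483 + 0.028225 + 0.59598 = 0.805358.
P(G | S) = 0.805358 / 0.96 = 0.838915…

P(G|S) ≈ 0.8389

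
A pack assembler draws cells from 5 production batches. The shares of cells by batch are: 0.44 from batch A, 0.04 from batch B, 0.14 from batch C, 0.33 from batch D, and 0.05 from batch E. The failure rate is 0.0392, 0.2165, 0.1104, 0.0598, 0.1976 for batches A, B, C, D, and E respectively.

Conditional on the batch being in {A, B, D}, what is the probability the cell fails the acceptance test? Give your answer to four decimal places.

Let S = {A, B, D}.
P(S) = 0.44 + 0.04 + 0.33 = 0.81.
P(F ∩ S) = 0.0392·0.44 + 0.2165·0.04 + 0.0598·0.33 = 0.017248 + 0.00866 + 0.019734 = 0.045642.
P(F | S) = 0.045642 / 0.81 = 0.056348…

P(F|S) ≈ 0.0563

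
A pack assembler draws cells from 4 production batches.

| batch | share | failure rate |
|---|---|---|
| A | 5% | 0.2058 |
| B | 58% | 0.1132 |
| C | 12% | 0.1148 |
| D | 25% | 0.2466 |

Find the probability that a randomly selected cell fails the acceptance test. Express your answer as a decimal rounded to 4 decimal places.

Using total probability over the partition,
P(F) = P(F|A)·P(A) + P(F|B)·P(B) + P(F|C)·P(C) + P(F|D)·P(D)
      = 0.2058·0.05 + 0.1132·0.58 + 0.1148·0.12 + 0.2466·0.25
      = 0.01029 + 0.065656 + 0.013776 + 0.06165 = 0.151372

0.1514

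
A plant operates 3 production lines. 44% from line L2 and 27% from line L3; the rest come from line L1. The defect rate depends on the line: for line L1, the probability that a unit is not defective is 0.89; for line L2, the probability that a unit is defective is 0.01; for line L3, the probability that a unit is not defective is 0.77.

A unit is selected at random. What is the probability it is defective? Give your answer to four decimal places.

P(L1) = 1 − (0.44 + 0.27) = 0.29.
P(D|L1) = 1 − 0.89 = 0.11.
P(D|L3) = 1 − 0.77 = 0.23.
By the law of total probability,
P(D) = P(D|L1)·P(L1) + P(D|L2)·P(L2) + P(D|L3)·P(L3)
      = 0.11·0.29 + 0.01·0.44 + 0.23·0.27
      = 0.0319 + 0.0044 + 0.0621 = 0.0984

0.0984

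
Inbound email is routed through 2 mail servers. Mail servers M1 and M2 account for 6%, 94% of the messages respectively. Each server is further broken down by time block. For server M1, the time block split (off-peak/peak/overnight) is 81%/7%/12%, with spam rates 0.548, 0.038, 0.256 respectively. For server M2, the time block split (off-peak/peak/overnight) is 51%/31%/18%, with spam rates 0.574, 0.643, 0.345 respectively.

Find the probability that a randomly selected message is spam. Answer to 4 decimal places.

P(S|M1) = 0.81·0.548 + 0.07·0.038 + 0.12·0.256 = 0.44388 + 0.00266 + 0.03072 = 0.47726
P(S|M2) = 0.51·0.574 + 0.31·0.643 + 0.18·0.345 = 0.29274 + 0.19933 + 0.0621 = 0.55417
Then overall,
P(S) = 0.06·0.47726 + 0.94·0.55417
      = 0.0286356 + 0.5209198 = 0.5495554

P(S) ≈ 0.5496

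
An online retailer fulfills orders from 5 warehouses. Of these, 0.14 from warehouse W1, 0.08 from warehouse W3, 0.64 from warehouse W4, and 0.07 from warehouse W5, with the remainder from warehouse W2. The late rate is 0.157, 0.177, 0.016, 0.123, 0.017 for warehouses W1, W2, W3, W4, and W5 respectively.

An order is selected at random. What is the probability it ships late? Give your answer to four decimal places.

P(W2) = 1 − (0.14 + 0.08 + 0.64 + 0.07) = 0.07.
P(L) = P(L|W1)·P(W1) + P(L|W2)·P(W2) + P(L|W3)·P(W3) + P(L|W4)·P(W4) + P(L|W5)·P(W5)
      = 0.157·0.14 + 0.177·0.07 + 0.016·0.08 + 0.123·0.64 + 0.017·0.07
      = 0.02198 + 0.01239 + 0.00128 + 0.07872 + 0.00119 = 0.11556

0.1156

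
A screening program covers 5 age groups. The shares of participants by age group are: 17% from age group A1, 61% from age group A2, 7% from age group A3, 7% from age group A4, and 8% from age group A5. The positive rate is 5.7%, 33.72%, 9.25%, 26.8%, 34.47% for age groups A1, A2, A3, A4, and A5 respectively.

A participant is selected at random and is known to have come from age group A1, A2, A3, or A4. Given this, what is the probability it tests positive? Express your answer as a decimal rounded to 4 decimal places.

Let S = {A1, A2, A3, A4}.
P(S) = 0.17 + 0.61 + 0.07 + 0.07 = 0.92.
P(T ∩ S) = 0.057·0.17 + 0.3372·0.61 + 0.0925·0.07 + 0.268·0.07 = 0.00969 + 0.205692 + 0.006475 + 0.01876 = 0.240617.
P(T | S) = 0.240617 / 0.92 = 0.261540…

P(T|S) ≈ 0.2615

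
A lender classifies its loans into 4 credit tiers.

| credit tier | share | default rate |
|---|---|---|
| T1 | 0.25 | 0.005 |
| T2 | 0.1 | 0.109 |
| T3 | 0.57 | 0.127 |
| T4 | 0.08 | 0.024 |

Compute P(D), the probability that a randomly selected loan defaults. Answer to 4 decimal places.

P(D) ≈ 0.0865

P(D) = P(D|T1)·P(T1) + P(D|T2)·P(T2) + P(D|T3)·P(T3) + P(D|T4)·P(T4)
      = 0.005·0.25 + 0.109·0.1 + 0.127·0.57 + 0.024·0.08
      = 0.00125 + 0.0109 + 0.07239 + 0.00192 = 0.08646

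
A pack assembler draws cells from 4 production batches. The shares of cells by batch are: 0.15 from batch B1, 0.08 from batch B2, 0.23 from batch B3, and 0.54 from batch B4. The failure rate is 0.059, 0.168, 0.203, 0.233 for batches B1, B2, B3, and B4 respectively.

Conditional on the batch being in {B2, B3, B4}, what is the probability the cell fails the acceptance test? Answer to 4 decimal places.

Let S = {B2, B3, B4}.
P(S) = 0.08 + 0.23 + 0.54 = 0.85.
P(F ∩ S) = 0.168·0.08 + 0.203·0.23 + 0.233·0.54 = 0.01344 + 0.04669 + 0.12582 = 0.18595.
P(F | S) = 0.18595 / 0.85 = 0.218765…

P(F|S) ≈ 0.2188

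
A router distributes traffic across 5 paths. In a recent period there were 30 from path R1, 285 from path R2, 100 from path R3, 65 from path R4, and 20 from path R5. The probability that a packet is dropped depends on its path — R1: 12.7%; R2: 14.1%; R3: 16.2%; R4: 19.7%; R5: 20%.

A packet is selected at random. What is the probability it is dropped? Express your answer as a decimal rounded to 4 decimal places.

P(L) ≈ 0.1540

Total: 30 + 285 + 100 + 65 + 20 = 500.
P(R1) = 30/500 = 0.06. P(R2) = 285/500 = 0.57. P(R3) = 100/500 = 0.2. P(R4) = 65/500 = 0.13. P(R5) = 20/500 = 0.04.
Summing over the partition,
P(L) = P(L|R1)·P(R1) + P(L|R2)·P(R2) + P(L|R3)·P(R3) + P(L|R4)·P(R4) + P(L|R5)·P(R5)
      = 0.127·0.06 + 0.141·0.57 + 0.162·0.2 + 0.197·0.13 + 0.2·0.04
      = 0.00762 + 0.08037 + 0.0324 + 0.02561 + 0.008 = 0.154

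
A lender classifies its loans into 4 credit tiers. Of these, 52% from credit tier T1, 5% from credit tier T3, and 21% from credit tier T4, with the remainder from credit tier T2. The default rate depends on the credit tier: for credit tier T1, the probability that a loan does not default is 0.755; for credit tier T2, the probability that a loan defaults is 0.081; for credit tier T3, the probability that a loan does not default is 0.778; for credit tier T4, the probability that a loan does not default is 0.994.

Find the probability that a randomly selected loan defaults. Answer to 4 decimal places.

P(D) ≈ 0.1576

P(T2) = 1 − (0.52 + 0.05 + 0.21) = 0.22.
P(D|T1) = 1 − 0.755 = 0.245.
P(D|T3) = 1 − 0.778 = 0.222.
P(D|T4) = 1 − 0.994 = 0.006.
By the law of total probability,
P(D) = P(D|T1)·P(T1) + P(D|T2)·P(T2) + P(D|T3)·P(T3) + P(D|T4)·P(T4)
      = 0.245·0.52 + 0.081·0.22 + 0.222·0.05 + 0.006·0.21
      = 0.1274 + 0.01782 + 0.0111 + 0.00126 = 0.15758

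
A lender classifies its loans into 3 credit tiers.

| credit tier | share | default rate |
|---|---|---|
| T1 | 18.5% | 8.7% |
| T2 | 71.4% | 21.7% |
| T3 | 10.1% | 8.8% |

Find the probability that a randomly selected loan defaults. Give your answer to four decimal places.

By the law of total probability,
P(D) = P(D|T1)·P(T1) + P(D|T2)·P(T2) + P(D|T3)·P(T3)
      = 0.087·0.185 + 0.217·0.714 + 0.088·0.101
      = 0.016095 + 0.154938 + 0.008888 = 0.179921

0.1799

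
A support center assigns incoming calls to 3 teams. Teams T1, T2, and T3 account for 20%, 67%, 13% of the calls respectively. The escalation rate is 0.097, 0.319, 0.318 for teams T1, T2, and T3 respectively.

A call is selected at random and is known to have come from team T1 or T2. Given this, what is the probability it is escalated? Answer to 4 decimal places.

P(E|S) ≈ 0.2680

Let S = {T1, T2}.
P(S) = 0.2 + 0.67 = 0.87.
P(E ∩ S) = 0.097·0.2 + 0.319·0.67 = 0.0194 + 0.21373 = 0.23313.
P(E | S) = 0.23313 / 0.87 = 0.267966…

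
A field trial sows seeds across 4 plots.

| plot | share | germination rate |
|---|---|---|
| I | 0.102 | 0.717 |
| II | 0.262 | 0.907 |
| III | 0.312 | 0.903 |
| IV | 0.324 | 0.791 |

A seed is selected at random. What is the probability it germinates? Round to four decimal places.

P(G) = P(G|I)·P(I) + P(G|II)·P(II) + P(G|III)·P(III) + P(G|IV)·P(IV)
      = 0.717·0.102 + 0.907·0.262 + 0.903·0.312 + 0.791·0.324
      = 0.073134 + 0.237634 + 0.281736 + 0.256284 = 0.848788

0.8488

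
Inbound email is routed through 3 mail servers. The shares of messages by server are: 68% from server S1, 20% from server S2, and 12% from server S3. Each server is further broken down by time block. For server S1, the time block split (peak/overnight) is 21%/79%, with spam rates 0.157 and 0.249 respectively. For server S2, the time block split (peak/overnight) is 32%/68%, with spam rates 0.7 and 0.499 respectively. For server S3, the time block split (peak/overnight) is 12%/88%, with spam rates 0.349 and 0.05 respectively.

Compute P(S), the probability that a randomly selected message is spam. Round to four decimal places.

0.2792

P(S|S1) = 0.21·0.157 + 0.79·0.249 = 0.03297 + 0.19671 = 0.22968
P(S|S2) = 0.32·0.7 + 0.68·0.499 = 0.224 + 0.33932 = 0.56332
P(S|S3) = 0.12·0.349 + 0.88·0.05 = 0.04188 + 0.044 = 0.08588
Then overall,
P(S) = 0.68·0.22968 + 0.2·0.56332 + 0.12·0.08588
      = 0.1561824 + 0.112664 + 0.0103056 = 0.279152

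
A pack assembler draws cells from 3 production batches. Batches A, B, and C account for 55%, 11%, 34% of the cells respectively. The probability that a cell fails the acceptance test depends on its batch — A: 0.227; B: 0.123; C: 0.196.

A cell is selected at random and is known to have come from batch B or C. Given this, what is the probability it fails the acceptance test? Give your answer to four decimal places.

Let S = {B, C}.
P(S) = 0.11 + 0.34 = 0.45.
P(F ∩ S) = 0.123·0.11 + 0.196·0.34 = 0.01353 + 0.06664 = 0.08017.
P(F | S) = 0.08017 / 0.45 = 0.178156…

P(F|S) ≈ 0.1782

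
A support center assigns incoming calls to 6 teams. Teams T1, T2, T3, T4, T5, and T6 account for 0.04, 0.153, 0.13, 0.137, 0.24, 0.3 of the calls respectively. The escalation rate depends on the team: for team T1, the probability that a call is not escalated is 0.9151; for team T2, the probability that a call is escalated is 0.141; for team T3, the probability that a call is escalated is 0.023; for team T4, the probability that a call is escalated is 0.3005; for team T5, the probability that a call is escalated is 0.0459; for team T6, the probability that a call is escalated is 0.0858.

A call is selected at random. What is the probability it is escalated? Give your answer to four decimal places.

0.1059

P(E|T1) = 1 − 0.9151 = 0.0849.
P(E) = P(E|T1)·P(T1) + P(E|T2)·P(T2) + P(E|T3)·P(T3) + P(E|T4)·P(T4) + P(E|T5)·P(T5) + P(E|T6)·P(T6)
      = 0.0849·0.04 + 0.141·0.153 + 0.023·0.13 + 0.3005·0.137 + 0.0459·0.24 + 0.0858·0.3
      = 0.003396 + 0.021573 + 0.00299 + 0.0411685 + 0.011016 + 0.02574 = 0.1058835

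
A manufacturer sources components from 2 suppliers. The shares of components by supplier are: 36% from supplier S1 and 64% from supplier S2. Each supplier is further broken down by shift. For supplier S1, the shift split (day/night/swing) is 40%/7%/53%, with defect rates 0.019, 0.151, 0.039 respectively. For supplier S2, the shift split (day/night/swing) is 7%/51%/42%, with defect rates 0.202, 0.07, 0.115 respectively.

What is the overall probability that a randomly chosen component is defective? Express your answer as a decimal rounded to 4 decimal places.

0.0768

P(D|S1) = 0.4·0.019 + 0.07·0.151 + 0.53·0.039 = 0.0076 + 0.01057 + 0.02067 = 0.03884
P(D|S2) = 0.07·0.202 + 0.51·0.07 + 0.42·0.115 = 0.01414 + 0.0357 + 0.0483 = 0.09814
By total probability over the outer partition,
P(D) = 0.36·0.03884 + 0.64·0.09814
      = 0.0139824 + 0.0628096 = 0.076792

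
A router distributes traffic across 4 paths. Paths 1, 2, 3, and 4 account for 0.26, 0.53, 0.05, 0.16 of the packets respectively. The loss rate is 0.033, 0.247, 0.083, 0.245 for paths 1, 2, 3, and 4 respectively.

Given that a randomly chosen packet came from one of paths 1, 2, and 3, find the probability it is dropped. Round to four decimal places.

Let S = {1, 2, 3}.
P(S) = 0.26 + 0.53 + 0.05 = 0.84.
P(L ∩ S) = 0.033·0.26 + 0.247·0.53 + 0.083·0.05 = 0.00858 + 0.13091 + 0.00415 = 0.14364.
P(L | S) = 0.14364 / 0.84 = 0.171000…

P(L|S) ≈ 0.1710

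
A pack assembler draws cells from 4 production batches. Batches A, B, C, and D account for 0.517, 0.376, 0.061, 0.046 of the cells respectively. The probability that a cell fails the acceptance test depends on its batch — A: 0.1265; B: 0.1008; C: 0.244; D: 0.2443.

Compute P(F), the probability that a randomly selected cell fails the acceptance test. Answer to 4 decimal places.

0.1294

P(F) = P(F|A)·P(A) + P(F|B)·P(B) + P(F|C)·P(C) + P(F|D)·P(D)
      = 0.1265·0.517 + 0.1008·0.376 + 0.244·0.061 + 0.2443·0.046
      = 0.0654005 + 0.0379008 + 0.014884 + 0.0112378 = 0.1294231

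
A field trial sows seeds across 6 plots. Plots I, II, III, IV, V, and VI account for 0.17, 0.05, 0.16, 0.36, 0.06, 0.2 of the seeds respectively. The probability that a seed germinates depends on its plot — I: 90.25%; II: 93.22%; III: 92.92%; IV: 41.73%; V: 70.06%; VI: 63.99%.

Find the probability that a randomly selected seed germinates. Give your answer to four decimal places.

0.6690

Summing over the partition,
P(G) = P(G|I)·P(I) + P(G|II)·P(II) + P(G|III)·P(III) + P(G|IV)·P(IV) + P(G|V)·P(V) + P(G|VI)·P(VI)
      = 0.9025·0.17 + 0.9322·0.05 + 0.9292·0.16 + 0.4173·0.36 + 0.7006·0.06 + 0.6399·0.2
      = 0.153425 + 0.04661 + 0.148672 + 0.150228 + 0.042036 + 0.12798 = 0.668951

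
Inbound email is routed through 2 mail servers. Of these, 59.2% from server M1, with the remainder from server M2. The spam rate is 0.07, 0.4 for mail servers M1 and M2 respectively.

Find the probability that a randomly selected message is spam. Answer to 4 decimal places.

P(M2) = 1 − (0.592) = 0.408.
P(S) = P(S|M1)·P(M1) + P(S|M2)·P(M2)
      = 0.07·0.592 + 0.4·0.408
      = 0.04144 + 0.1632 = 0.20464

P(S) ≈ 0.2046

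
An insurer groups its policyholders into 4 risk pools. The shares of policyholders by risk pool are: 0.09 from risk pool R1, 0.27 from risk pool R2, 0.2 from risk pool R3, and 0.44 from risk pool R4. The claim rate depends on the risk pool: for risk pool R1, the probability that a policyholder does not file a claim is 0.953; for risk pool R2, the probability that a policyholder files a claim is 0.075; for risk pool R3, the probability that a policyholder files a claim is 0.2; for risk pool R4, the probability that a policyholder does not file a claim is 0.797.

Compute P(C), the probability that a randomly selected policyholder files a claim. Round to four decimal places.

P(C|R1) = 1 − 0.953 = 0.047.
P(C|R4) = 1 − 0.797 = 0.203.
Using total probability over the partition,
P(C) = P(C|R1)·P(R1) + P(C|R2)·P(R2) + P(C|R3)·P(R3) + P(C|R4)·P(R4)
      = 0.047·0.09 + 0.075·0.27 + 0.2·0.2 + 0.203·0.44
      = 0.00423 + 0.02025 + 0.04 + 0.08932 = 0.1538

0.1538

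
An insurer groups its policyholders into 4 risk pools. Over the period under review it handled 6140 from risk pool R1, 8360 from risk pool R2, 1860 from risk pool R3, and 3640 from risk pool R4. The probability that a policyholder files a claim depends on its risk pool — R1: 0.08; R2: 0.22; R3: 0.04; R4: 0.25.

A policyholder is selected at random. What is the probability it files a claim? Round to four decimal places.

Total: 6140 + 8360 + 1860 + 3640 = 20000.
P(R1) = 6140/20000 = 0.307. P(R2) = 8360/20000 = 0.418. P(R3) = 1860/20000 = 0.093. P(R4) = 3640/20000 = 0.182.
Using total probability over the partition,
P(C) = P(C|R1)·P(R1) + P(C|R2)·P(R2) + P(C|R3)·P(R3) + P(C|R4)·P(R4)
      = 0.08·0.307 + 0.22·0.418 + 0.04·0.093 + 0.25·0.182
      = 0.02456 + 0.09196 + 0.00372 + 0.0455 = 0.16574

P(C) ≈ 0.1657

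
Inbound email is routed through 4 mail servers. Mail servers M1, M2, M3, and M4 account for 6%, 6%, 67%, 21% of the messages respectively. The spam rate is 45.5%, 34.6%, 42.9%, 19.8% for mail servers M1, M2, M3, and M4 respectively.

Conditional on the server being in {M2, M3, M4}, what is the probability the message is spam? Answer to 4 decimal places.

0.3721

Let J = {M2, M3, M4}.
P(J) = 0.06 + 0.67 + 0.21 = 0.94.
P(S ∩ J) = 0.346·0.06 + 0.429·0.67 + 0.198·0.21 = 0.02076 + 0.28743 + 0.04158 = 0.34977.
P(S | J) = 0.34977 / 0.94 = 0.372096…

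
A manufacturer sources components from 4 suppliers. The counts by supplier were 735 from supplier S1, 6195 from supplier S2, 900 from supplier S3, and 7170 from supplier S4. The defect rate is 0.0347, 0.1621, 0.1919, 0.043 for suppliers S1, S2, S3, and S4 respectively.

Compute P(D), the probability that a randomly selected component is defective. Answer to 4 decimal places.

Total: 735 + 6195 + 900 + 7170 = 15000.
P(S1) = 735/15000 = 0.049. P(S2) = 6195/15000 = 0.413. P(S3) = 900/15000 = 0.06. P(S4) = 7170/15000 = 0.478.
By the law of total probability,
P(D) = P(D|S1)·P(S1) + P(D|S2)·P(S2) + P(D|S3)·P(S3) + P(D|S4)·P(S4)
      = 0.0347·0.049 + 0.1621·0.413 + 0.1919·0.06 + 0.043·0.478
      = 0.0017003 + 0.0669473 + 0.011514 + 0.020554 = 0.1007156

0.1007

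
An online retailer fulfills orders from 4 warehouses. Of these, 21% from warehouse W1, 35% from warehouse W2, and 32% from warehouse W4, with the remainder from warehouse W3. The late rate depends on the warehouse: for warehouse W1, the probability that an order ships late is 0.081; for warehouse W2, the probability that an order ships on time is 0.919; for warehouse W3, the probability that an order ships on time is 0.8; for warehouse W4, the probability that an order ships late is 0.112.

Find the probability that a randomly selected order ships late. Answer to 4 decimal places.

P(L) ≈ 0.1052

P(W3) = 1 − (0.21 + 0.35 + 0.32) = 0.12.
P(L|W2) = 1 − 0.919 = 0.081.
P(L|W3) = 1 − 0.8 = 0.2.
P(L) = P(L|W1)·P(W1) + P(L|W2)·P(W2) + P(L|W3)·P(W3) + P(L|W4)·P(W4)
      = 0.081·0.21 + 0.081·0.35 + 0.2·0.12 + 0.112·0.32
      = 0.01701 + 0.02835 + 0.024 + 0.03584 = 0.1052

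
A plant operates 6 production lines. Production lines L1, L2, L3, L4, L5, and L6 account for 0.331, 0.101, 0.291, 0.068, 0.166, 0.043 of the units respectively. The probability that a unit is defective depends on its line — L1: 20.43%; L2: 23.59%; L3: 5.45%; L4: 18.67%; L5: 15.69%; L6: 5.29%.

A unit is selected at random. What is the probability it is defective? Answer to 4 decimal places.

By the law of total probability,
P(D) = P(D|L1)·P(L1) + P(D|L2)·P(L2) + P(D|L3)·P(L3) + P(D|L4)·P(L4) + P(D|L5)·P(L5) + P(D|L6)·P(L6)
      = 0.2043·0.331 + 0.2359·0.101 + 0.0545·0.291 + 0.1867·0.068 + 0.1569·0.166 + 0.0529·0.043
      = 0.0676233 + 0.0238259 + 0.0158595 + 0.0126956 + 0.0260454 + 0.0022747 = 0.1483244

P(D) ≈ 0.1483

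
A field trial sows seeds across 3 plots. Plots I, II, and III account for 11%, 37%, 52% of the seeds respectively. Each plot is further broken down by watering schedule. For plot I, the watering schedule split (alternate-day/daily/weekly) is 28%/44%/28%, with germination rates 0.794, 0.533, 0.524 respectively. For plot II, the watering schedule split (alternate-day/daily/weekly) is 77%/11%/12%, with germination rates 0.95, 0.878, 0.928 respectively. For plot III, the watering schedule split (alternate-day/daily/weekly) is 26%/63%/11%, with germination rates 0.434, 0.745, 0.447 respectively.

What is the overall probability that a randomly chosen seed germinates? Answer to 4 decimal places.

P(G|I) = 0.28·0.794 + 0.44·0.533 + 0.28·0.524 = 0.22232 + 0.23452 + 0.14672 = 0.60356
P(G|II) = 0.77·0.95 + 0.11·0.878 + 0.12·0.928 = 0.7315 + 0.09658 + 0.11136 = 0.93944
P(G|III) = 0.26·0.434 + 0.63·0.745 + 0.11·0.447 = 0.11284 + 0.46935 + 0.04917 = 0.63136
By total probability over the outer partition,
P(G) = 0.11·0.60356 + 0.37·0.93944 + 0.52·0.63136
      = 0.0663916 + 0.3475928 + 0.3283072 = 0.7422916

0.7423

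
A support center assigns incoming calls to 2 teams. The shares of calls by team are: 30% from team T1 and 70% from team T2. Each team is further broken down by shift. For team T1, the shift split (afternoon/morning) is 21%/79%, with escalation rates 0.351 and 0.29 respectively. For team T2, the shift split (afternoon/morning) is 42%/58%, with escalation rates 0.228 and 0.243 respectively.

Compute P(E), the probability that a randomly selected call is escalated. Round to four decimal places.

P(E|T1) = 0.21·0.351 + 0.79·0.29 = 0.07371 + 0.2291 = 0.30281
P(E|T2) = 0.42·0.228 + 0.58·0.243 = 0.09576 + 0.14094 = 0.2367
Then overall,
P(E) = 0.3·0.30281 + 0.7·0.2367
      = 0.090843 + 0.16569 = 0.256533

0.2565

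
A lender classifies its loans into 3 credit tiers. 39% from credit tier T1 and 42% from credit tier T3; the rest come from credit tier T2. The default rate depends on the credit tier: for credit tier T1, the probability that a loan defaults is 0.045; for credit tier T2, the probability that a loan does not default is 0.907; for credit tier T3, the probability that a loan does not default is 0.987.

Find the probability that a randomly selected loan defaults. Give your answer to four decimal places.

0.0407

P(T2) = 1 − (0.39 + 0.42) = 0.19.
P(D|T2) = 1 − 0.907 = 0.093.
P(D|T3) = 1 − 0.987 = 0.013.
P(D) = P(D|T1)·P(T1) + P(D|T2)·P(T2) + P(D|T3)·P(T3)
      = 0.045·0.39 + 0.093·0.19 + 0.013·0.42
      = 0.01755 + 0.01767 + 0.00546 = 0.04068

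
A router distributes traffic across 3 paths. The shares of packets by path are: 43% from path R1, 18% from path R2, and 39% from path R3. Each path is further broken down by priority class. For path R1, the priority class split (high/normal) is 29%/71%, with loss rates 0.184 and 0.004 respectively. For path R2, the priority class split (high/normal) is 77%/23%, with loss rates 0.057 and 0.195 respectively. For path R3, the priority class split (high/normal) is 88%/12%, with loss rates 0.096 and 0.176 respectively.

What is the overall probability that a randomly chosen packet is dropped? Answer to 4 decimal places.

0.0813

P(L|R1) = 0.29·0.184 + 0.71·0.004 = 0.05336 + 0.00284 = 0.0562
P(L|R2) = 0.77·0.057 + 0.23·0.195 = 0.04389 + 0.04485 = 0.08874
P(L|R3) = 0.88·0.096 + 0.12·0.176 = 0.08448 + 0.02112 = 0.1056
By total probability over the outer partition,
P(L) = 0.43·0.0562 + 0.18·0.08874 + 0.39·0.1056
      = 0.024166 + 0.0159732 + 0.041184 = 0.0813232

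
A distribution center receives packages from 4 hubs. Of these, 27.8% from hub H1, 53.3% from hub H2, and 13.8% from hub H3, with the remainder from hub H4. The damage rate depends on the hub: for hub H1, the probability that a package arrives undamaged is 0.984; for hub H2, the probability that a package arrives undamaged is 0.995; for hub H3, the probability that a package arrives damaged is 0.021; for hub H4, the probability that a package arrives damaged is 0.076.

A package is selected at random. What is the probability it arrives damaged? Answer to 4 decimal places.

0.0139

P(H4) = 1 − (0.278 + 0.533 + 0.138) = 0.051.
P(D|H1) = 1 − 0.984 = 0.016.
P(D|H2) = 1 − 0.995 = 0.005.
By the law of total probability,
P(D) = P(D|H1)·P(H1) + P(D|H2)·P(H2) + P(D|H3)·P(H3) + P(D|H4)·P(H4)
      = 0.016·0.278 + 0.005·0.533 + 0.021·0.138 + 0.076·0.051
      = 0.004448 + 0.002665 + 0.002898 + 0.003876 = 0.013887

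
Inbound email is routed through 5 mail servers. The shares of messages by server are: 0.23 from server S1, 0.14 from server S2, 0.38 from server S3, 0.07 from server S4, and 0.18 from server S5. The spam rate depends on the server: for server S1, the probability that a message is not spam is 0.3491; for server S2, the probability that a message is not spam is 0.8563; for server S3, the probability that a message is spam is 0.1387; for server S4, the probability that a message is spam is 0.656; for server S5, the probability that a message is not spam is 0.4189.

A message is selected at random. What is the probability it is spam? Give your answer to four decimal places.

0.3730

P(S|S1) = 1 − 0.3491 = 0.6509.
P(S|S2) = 1 − 0.8563 = 0.1437.
P(S|S5) = 1 − 0.4189 = 0.5811.
P(S) = P(S|S1)·P(S1) + P(S|S2)·P(S2) + P(S|S3)·P(S3) + P(S|S4)·P(S4) + P(S|S5)·P(S5)
      = 0.6509·0.23 + 0.1437·0.14 + 0.1387·0.38 + 0.656·0.07 + 0.5811·0.18
      = 0.149707 + 0.020118 + 0.052706 + 0.04592 + 0.104598 = 0.373049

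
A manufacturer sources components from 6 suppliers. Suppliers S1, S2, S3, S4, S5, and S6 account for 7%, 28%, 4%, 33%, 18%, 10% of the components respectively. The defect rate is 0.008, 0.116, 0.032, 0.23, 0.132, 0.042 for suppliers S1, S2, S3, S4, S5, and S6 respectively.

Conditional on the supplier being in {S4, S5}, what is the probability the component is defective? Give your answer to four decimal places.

P(D|S) ≈ 0.1954

Let S = {S4, S5}.
P(S) = 0.33 + 0.18 = 0.51.
P(D ∩ S) = 0.23·0.33 + 0.132·0.18 = 0.0759 + 0.02376 = 0.09966.
P(D | S) = 0.09966 / 0.51 = 0.195412…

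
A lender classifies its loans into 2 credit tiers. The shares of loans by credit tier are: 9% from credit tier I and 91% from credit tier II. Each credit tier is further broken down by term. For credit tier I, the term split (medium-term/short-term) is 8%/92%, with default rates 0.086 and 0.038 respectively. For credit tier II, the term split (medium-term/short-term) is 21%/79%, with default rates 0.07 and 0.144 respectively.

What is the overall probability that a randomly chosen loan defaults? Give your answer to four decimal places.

P(D|I) = 0.08·0.086 + 0.92·0.038 = 0.00688 + 0.03496 = 0.04184
P(D|II) = 0.21·0.07 + 0.79·0.144 = 0.0147 + 0.11376 = 0.12846
Then overall,
P(D) = 0.09·0.04184 + 0.91·0.12846
      = 0.0037656 + 0.1168986 = 0.1206642

0.1207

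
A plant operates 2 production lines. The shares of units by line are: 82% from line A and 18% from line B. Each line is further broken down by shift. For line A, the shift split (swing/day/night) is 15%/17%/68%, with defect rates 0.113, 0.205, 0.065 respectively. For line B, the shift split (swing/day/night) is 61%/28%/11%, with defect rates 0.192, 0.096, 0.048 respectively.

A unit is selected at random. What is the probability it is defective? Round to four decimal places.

P(D) ≈ 0.1056

P(D|A) = 0.15·0.113 + 0.17·0.205 + 0.68·0.065 = 0.01695 + 0.03485 + 0.0442 = 0.096
P(D|B) = 0.61·0.192 + 0.28·0.096 + 0.11·0.048 = 0.11712 + 0.02688 + 0.00528 = 0.14928
By total probability over the outer partition,
P(D) = 0.82·0.096 + 0.18·0.14928
      = 0.07872 + 0.0268704 = 0.1055904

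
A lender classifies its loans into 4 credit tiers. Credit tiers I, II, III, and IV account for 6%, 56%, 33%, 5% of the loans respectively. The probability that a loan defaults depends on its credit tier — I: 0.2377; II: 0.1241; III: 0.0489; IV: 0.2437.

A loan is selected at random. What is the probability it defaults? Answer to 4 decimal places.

By the law of total probability,
P(D) = P(D|I)·P(I) + P(D|II)·P(II) + P(D|III)·P(III) + P(D|IV)·P(IV)
      = 0.2377·0.06 + 0.1241·0.56 + 0.0489·0.33 + 0.2437·0.05
      = 0.014262 + 0.069496 + 0.016137 + 0.012185 = 0.11208

0.1121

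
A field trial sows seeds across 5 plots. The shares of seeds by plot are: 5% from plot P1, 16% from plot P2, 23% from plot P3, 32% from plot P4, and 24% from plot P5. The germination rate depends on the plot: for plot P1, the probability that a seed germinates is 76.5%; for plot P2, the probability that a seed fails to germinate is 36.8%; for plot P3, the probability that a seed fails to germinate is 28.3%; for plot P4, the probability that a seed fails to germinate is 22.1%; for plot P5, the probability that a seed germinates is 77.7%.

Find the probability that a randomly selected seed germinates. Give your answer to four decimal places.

P(G) ≈ 0.7400

P(G|P2) = 1 − 0.368 = 0.632.
P(G|P3) = 1 − 0.283 = 0.717.
P(G|P4) = 1 − 0.221 = 0.779.
By the law of total probability,
P(G) = P(G|P1)·P(P1) + P(G|P2)·P(P2) + P(G|P3)·P(P3) + P(G|P4)·P(P4) + P(G|P5)·P(P5)
      = 0.765·0.05 + 0.632·0.16 + 0.717·0.23 + 0.779·0.32 + 0.777·0.24
      = 0.03825 + 0.10112 + 0.16491 + 0.24928 + 0.18648 = 0.74004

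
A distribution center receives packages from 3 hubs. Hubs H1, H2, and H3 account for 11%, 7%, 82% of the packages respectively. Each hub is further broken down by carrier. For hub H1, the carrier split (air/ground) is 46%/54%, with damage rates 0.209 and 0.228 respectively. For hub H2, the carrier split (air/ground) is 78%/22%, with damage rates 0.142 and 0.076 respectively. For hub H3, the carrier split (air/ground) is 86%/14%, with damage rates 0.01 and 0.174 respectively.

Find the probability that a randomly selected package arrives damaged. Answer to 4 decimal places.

0.0601

P(D|H1) = 0.46·0.209 + 0.54·0.228 = 0.09614 + 0.12312 = 0.21926
P(D|H2) = 0.78·0.142 + 0.22·0.076 = 0.11076 + 0.01672 = 0.12748
P(D|H3) = 0.86·0.01 + 0.14·0.174 = 0.0086 + 0.02436 = 0.03296
Then overall,
P(D) = 0.11·0.21926 + 0.07·0.12748 + 0.82·0.03296
      = 0.0241186 + 0.0089236 + 0.0270272 = 0.0600694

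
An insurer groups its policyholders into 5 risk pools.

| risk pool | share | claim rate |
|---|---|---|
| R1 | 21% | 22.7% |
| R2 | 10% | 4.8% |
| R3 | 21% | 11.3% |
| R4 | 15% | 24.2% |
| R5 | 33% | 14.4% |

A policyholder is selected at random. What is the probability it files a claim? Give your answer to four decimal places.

0.1600

P(C) = P(C|R1)·P(R1) + P(C|R2)·P(R2) + P(C|R3)·P(R3) + P(C|R4)·P(R4) + P(C|R5)·P(R5)
      = 0.227·0.21 + 0.048·0.1 + 0.113·0.21 + 0.242·0.15 + 0.144·0.33
      = 0.04767 + 0.0048 + 0.02373 + 0.0363 + 0.04752 = 0.16002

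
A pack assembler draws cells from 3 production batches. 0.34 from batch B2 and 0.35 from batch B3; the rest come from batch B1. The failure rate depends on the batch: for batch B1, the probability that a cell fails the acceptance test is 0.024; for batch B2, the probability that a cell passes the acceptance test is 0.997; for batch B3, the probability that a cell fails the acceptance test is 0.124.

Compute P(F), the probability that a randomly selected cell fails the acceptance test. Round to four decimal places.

P(B1) = 1 − (0.34 + 0.35) = 0.31.
P(F|B2) = 1 − 0.997 = 0.003.
Using total probability over the partition,
P(F) = P(F|B1)·P(B1) + P(F|B2)·P(B2) + P(F|B3)·P(B3)
      = 0.024·0.31 + 0.003·0.34 + 0.124·0.35
      = 0.00744 + 0.00102 + 0.0434 = 0.05186

P(F) ≈ 0.0519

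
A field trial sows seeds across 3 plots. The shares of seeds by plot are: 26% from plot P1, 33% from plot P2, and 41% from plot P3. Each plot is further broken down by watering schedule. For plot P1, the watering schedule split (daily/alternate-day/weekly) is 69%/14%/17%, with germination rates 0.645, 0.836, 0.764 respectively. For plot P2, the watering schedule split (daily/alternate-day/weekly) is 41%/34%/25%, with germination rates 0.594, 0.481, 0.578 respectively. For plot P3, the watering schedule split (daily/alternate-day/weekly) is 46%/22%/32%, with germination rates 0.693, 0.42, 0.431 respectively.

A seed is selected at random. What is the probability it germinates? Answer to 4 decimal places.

P(G) ≈ 0.5871

P(G|P1) = 0.69·0.645 + 0.14·0.836 + 0.17·0.764 = 0.44505 + 0.11704 + 0.12988 = 0.69197
P(G|P2) = 0.41·0.594 + 0.34·0.481 + 0.25·0.578 = 0.24354 + 0.16354 + 0.1445 = 0.55158
P(G|P3) = 0.46·0.693 + 0.22·0.42 + 0.32·0.431 = 0.31878 + 0.0924 + 0.13792 = 0.5491
By total probability over the outer partition,
P(G) = 0.26·0.69197 + 0.33·0.55158 + 0.41·0.5491
      = 0.1799122 + 0.1820214 + 0.225131 = 0.5870646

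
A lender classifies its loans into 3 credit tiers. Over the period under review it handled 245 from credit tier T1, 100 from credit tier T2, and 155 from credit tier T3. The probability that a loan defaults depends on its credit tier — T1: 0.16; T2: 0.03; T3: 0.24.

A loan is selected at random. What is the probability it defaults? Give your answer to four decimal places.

Total: 245 + 100 + 155 = 500.
P(T1) = 245/500 = 0.49. P(T2) = 100/500 = 0.2. P(T3) = 155/500 = 0.31.
P(D) = P(D|T1)·P(T1) + P(D|T2)·P(T2) + P(D|T3)·P(T3)
      = 0.16·0.49 + 0.03·0.2 + 0.24·0.31
      = 0.0784 + 0.006 + 0.0744 = 0.1588

P(D) ≈ 0.1588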